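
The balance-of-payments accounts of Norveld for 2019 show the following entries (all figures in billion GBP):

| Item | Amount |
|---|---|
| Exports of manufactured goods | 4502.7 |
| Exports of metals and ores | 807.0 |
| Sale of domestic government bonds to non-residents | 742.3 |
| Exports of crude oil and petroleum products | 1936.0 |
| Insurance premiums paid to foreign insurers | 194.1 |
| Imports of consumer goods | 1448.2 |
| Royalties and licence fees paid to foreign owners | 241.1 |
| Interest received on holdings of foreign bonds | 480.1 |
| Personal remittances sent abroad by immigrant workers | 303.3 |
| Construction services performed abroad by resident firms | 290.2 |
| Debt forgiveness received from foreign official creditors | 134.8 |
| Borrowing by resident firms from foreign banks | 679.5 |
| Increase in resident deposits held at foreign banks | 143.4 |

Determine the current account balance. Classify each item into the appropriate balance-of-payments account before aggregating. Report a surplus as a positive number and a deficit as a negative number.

Goods: 807.0 + 1936.0 + 4502.7 - 1448.2 = 5797.5
Services: -241.1 - 194.1 + 290.2 = -145.0
Primary income: 480.1
Secondary income: -303.3
Current account = 5797.5 + (-145.0) + 480.1 + (-303.3) = 5829.3
(Excluded from the current account — financial account: sale of domestic government bonds to non-residents 742.3, borrowing by resident firms from foreign banks 679.5, increase in resident deposits held at foreign banks 143.4; capital account: debt forgiveness received from foreign official creditors 134.8.)

5829.3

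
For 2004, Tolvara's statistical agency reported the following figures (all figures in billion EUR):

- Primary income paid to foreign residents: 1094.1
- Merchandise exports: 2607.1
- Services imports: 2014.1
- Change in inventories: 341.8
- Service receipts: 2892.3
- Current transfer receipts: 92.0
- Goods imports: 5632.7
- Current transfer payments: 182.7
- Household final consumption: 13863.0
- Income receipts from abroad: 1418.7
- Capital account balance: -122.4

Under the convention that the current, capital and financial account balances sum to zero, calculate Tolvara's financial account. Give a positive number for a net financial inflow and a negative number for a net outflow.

Goods balance = 2607.1 - 5632.7 = -3025.6
Services balance = 2892.3 - 2014.1 = 878.2
Trade balance (goods + services) = -3025.6 + 878.2 = -2147.4
Net primary income = 1418.7 - 1094.1 = 324.6
Net secondary income = 92.0 - 182.7 = -90.7
Current account = -2147.4 + 324.6 + (-90.7) = -1913.5
Financial account = -(-1913.5 + (-122.4)) = 2035.9

2035.9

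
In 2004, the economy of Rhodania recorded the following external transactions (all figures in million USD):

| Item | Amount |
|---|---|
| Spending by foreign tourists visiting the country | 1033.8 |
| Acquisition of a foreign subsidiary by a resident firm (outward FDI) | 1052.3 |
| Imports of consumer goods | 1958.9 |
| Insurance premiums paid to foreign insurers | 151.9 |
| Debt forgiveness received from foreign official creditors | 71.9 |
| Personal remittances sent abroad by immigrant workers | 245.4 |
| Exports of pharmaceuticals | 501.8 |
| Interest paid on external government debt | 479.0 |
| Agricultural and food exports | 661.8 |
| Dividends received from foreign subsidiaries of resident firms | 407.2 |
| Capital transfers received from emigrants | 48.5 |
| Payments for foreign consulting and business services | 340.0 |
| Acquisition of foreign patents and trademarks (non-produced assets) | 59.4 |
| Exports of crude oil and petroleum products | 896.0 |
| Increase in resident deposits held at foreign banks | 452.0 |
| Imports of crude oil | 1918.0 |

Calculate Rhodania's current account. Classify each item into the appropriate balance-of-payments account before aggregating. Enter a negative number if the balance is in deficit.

-1592.6

Goods: -1918.0 + 661.8 - 1958.9 + 501.8 + 896.0 = -1817.3
Services: -340.0 - 151.9 + 1033.8 = 541.9
Primary income: -479.0 + 407.2 = -71.8
Secondary income: -245.4
Current account = (-1817.3) + 541.9 + (-71.8) + (-245.4) = -1592.6
(Excluded from the current account — financial account: acquisition of a foreign subsidiary by a resident firm (outward FDI) 1052.3, increase in resident deposits held at foreign banks 452.0; capital account: debt forgiveness received from foreign official creditors 71.9, capital transfers received from emigrants 48.5, acquisition of foreign patents and trademarks (non-produced assets) 59.4.)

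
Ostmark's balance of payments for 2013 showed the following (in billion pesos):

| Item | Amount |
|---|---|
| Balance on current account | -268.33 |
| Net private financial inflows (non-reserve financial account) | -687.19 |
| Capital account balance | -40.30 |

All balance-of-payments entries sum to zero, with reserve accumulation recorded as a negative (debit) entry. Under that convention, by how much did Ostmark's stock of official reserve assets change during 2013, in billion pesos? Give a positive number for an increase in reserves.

-995.82

Official reserve transactions balance = -((-268.33) + (-40.30) + (-687.19)) = 995.82
An accumulation of reserves is recorded as a debit (negative entry), so the change in the stock of reserves is the negative of that balance.
Change in official reserves = -(995.82) = -995.82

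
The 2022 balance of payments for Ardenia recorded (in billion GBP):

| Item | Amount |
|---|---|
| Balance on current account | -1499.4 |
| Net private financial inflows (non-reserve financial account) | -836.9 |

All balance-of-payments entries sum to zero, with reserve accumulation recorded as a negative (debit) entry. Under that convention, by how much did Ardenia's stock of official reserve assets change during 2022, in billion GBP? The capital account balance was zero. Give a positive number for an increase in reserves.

Official reserve transactions balance = -((-1499.4) + (-836.9)) = 2336.3
An accumulation of reserves is recorded as a debit (negative entry), so the change in the stock of reserves is the negative of that balance.
Change in official reserves = -(2336.3) = -2336.3

-2336.3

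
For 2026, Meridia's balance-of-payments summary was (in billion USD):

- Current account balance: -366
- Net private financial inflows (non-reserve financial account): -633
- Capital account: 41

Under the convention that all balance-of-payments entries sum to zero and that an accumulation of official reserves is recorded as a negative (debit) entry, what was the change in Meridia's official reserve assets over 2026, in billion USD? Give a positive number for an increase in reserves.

Official reserve transactions balance = -((-366) + 41 + (-633)) = 958
An accumulation of reserves is recorded as a debit (negative entry), so the change in the stock of reserves is the negative of that balance.
Change in official reserves = -(958) = -958

-958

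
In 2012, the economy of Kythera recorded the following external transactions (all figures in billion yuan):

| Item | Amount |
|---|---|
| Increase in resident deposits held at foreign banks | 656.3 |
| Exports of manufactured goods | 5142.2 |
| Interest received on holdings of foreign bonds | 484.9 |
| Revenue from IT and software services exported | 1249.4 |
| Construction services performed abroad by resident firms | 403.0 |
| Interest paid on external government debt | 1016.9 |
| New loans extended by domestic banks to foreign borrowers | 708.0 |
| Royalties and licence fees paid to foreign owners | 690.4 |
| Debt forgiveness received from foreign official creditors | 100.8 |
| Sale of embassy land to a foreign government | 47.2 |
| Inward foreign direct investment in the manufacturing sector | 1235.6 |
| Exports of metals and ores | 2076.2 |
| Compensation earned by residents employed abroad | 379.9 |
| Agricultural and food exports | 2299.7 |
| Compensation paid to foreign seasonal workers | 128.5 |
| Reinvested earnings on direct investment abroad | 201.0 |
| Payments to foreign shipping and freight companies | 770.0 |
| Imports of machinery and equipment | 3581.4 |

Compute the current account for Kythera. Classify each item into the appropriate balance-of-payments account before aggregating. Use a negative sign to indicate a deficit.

6049.1

Goods: 2299.7 + 5142.2 - 3581.4 + 2076.2 = 5936.7
Services: -690.4 - 770.0 + 1249.4 + 403.0 = 192.0
Primary income: 484.9 + 379.9 + 201.0 - 1016.9 - 128.5 = -79.6
Current account = 5936.7 + 192.0 + (-79.6) = 6049.1
(Excluded from the current account — financial account: increase in resident deposits held at foreign banks 656.3, new loans extended by domestic banks to foreign borrowers 708.0, inward foreign direct investment in the manufacturing sector 1235.6; capital account: debt forgiveness received from foreign official creditors 100.8, sale of embassy land to a foreign government 47.2.)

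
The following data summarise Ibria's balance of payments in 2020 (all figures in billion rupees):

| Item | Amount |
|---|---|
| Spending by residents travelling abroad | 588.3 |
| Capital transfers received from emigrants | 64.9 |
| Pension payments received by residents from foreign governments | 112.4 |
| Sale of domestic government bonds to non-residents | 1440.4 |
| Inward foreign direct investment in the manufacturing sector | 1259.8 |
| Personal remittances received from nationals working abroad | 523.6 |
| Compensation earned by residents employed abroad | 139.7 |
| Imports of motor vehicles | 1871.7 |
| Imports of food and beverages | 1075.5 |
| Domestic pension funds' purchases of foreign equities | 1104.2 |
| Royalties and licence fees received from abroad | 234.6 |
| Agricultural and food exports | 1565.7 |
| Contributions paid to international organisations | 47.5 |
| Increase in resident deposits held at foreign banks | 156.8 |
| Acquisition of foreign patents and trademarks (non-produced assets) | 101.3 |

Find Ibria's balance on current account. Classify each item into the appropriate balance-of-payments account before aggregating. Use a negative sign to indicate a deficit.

-1007.0

Goods: -1075.5 - 1871.7 + 1565.7 = -1381.5
Services: -588.3 + 234.6 = -353.7
Primary income: 139.7
Secondary income: 523.6 - 47.5 + 112.4 = 588.5
Current account = (-1381.5) + (-353.7) + 139.7 + 588.5 = -1007.0
(Excluded from the current account — capital account: capital transfers received from emigrants 64.9, acquisition of foreign patents and trademarks (non-produced assets) 101.3; financial account: sale of domestic government bonds to non-residents 1440.4, inward foreign direct investment in the manufacturing sector 1259.8, domestic pension funds' purchases of foreign equities 1104.2, increase in resident deposits held at foreign banks 156.8.)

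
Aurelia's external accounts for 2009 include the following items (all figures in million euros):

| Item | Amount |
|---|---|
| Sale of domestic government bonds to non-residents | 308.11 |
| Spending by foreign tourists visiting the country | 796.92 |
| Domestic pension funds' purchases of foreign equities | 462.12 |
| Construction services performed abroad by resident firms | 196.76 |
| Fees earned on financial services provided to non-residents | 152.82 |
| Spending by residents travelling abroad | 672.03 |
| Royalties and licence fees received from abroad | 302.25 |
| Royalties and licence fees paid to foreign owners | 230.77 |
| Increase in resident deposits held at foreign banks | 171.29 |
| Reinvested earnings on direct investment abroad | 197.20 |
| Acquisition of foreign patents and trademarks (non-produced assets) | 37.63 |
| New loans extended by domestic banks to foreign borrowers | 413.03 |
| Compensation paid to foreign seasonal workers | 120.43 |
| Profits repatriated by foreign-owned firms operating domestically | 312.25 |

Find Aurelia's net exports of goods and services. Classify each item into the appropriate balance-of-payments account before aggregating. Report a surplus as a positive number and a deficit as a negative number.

545.95

Services: 302.25 - 672.03 + 196.76 + 796.92 + 152.82 - 230.77 = 545.95
Trade balance = 0.00 + 545.95 = 545.95
(Excluded from the trade balance — financial account: sale of domestic government bonds to non-residents 308.11, domestic pension funds' purchases of foreign equities 462.12, increase in resident deposits held at foreign banks 171.29, new loans extended by domestic banks to foreign borrowers 413.03; primary income: reinvested earnings on direct investment abroad 197.20, compensation paid to foreign seasonal workers 120.43, profits repatriated by foreign-owned firms operating domestically 312.25; capital account: acquisition of foreign patents and trademarks (non-produced assets) 37.63.)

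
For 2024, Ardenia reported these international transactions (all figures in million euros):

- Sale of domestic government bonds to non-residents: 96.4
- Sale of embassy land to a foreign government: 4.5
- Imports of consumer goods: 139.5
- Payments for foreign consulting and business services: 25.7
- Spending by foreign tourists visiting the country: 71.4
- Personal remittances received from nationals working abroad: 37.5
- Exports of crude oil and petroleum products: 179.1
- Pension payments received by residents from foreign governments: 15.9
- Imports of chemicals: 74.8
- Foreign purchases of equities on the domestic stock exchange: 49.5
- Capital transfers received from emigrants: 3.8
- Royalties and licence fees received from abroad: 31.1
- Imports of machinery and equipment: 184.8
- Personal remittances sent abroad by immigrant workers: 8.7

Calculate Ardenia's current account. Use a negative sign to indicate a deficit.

Goods: 179.1 - 184.8 - 74.8 - 139.5 = -220.0
Services: 71.4 - 25.7 + 31.1 = 76.8
Secondary income: -8.7 + 15.9 + 37.5 = 44.7
Current account = (-220.0) + 76.8 + 44.7 = -98.5
(Excluded from the current account — financial account: sale of domestic government bonds to non-residents 96.4, foreign purchases of equities on the domestic stock exchange 49.5; capital account: sale of embassy land to a foreign government 4.5, capital transfers received from emigrants 3.8.)

-98.5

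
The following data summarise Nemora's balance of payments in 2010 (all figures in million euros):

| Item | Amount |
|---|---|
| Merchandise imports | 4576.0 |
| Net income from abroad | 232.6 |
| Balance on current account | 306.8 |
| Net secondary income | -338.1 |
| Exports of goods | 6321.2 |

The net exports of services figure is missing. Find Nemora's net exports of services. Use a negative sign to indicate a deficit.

Current account = goods balance + services balance + net primary income + net secondary income
Sum of the known components = 1639.7
Net exports of services = CA - (known components) = 306.8 - 1639.7 = -1332.9

-1332.9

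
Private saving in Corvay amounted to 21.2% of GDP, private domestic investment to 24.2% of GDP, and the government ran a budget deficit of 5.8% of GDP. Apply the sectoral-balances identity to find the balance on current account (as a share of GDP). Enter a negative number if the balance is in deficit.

-8.8

By the sectoral-balances identity, CA = (S_private - I) + (T - G).
Private balance = 21.2 - 24.2 = -3.0
Government balance (T - G) = -5.8
CA = -3.0 + (-5.8) = -8.8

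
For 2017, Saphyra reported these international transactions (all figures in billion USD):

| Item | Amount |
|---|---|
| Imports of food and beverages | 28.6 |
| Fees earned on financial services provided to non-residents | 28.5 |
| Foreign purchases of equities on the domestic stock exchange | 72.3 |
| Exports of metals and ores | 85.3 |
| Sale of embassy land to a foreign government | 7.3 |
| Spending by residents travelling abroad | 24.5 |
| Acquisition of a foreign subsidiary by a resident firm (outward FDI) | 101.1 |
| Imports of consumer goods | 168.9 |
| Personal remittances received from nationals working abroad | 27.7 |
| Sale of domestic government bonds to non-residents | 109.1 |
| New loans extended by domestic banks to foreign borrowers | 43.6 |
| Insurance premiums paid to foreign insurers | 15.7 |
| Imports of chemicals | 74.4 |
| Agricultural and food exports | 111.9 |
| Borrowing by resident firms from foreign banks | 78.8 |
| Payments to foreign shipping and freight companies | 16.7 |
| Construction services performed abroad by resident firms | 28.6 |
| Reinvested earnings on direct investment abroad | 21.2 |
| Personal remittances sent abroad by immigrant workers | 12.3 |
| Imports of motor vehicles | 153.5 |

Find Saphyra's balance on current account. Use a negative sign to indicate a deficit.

-191.4

Goods: -168.9 - 74.4 + 111.9 - 153.5 + 85.3 - 28.6 = -228.2
Services: -15.7 - 16.7 - 24.5 + 28.6 + 28.5 = 0.2
Primary income: 21.2
Secondary income: 27.7 - 12.3 = 15.4
Current account = (-228.2) + 0.2 + 21.2 + 15.4 = -191.4
(Excluded from the current account — financial account: foreign purchases of equities on the domestic stock exchange 72.3, acquisition of a foreign subsidiary by a resident firm (outward FDI) 101.1, sale of domestic government bonds to non-residents 109.1, new loans extended by domestic banks to foreign borrowers 43.6, borrowing by resident firms from foreign banks 78.8; capital account: sale of embassy land to a foreign government 7.3.)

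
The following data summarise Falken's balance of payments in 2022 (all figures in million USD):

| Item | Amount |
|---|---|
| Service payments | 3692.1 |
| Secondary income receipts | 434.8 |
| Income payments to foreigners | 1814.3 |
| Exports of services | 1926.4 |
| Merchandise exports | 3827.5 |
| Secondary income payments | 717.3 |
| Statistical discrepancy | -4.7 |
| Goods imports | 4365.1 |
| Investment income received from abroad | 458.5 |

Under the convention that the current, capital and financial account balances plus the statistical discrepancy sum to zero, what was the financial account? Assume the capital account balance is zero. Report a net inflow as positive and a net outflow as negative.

Goods balance = 3827.5 - 4365.1 = -537.6
Services balance = 1926.4 - 3692.1 = -1765.7
Trade balance (goods + services) = -537.6 + (-1765.7) = -2303.3
Net primary income = 458.5 - 1814.3 = -1355.8
Net secondary income = 434.8 - 717.3 = -282.5
Current account = -2303.3 + (-1355.8) + (-282.5) = -3941.6
Financial account = -(-3941.6 + (-4.7)) = 3946.3

3946.3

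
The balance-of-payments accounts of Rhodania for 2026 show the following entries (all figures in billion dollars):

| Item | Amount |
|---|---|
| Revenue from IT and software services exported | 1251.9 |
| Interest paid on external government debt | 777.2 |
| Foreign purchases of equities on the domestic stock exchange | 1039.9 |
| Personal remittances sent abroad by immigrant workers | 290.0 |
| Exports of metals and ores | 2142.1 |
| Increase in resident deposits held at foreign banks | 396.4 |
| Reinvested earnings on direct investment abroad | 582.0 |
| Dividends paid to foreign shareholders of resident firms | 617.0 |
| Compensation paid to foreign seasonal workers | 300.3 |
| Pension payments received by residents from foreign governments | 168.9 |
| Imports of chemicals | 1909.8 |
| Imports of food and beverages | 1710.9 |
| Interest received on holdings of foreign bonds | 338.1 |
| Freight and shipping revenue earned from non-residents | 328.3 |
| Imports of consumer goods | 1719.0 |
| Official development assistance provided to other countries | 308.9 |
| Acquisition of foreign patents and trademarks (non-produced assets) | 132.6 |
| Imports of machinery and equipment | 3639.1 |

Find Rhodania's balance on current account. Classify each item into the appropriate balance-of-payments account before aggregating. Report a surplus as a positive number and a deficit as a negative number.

-6460.9

Goods: -1909.8 - 1710.9 + 2142.1 - 1719.0 - 3639.1 = -6836.7
Services: 328.3 + 1251.9 = 1580.2
Primary income: -300.3 + 582.0 - 617.0 - 777.2 + 338.1 = -774.4
Secondary income: -290.0 - 308.9 + 168.9 = -430.0
Current account = (-6836.7) + 1580.2 + (-774.4) + (-430.0) = -6460.9
(Excluded from the current account — financial account: foreign purchases of equities on the domestic stock exchange 1039.9, increase in resident deposits held at foreign banks 396.4; capital account: acquisition of foreign patents and trademarks (non-produced assets) 132.6.)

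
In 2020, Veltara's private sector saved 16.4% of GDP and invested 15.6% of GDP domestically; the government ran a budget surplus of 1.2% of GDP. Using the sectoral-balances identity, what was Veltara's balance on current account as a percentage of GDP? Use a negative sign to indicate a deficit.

By the sectoral-balances identity, CA = (S_private - I) + (T - G).
Private balance = 16.4 - 15.6 = 0.8
Government balance (T - G) = 1.2
CA = 0.8 + 1.2 = 2.0

2.0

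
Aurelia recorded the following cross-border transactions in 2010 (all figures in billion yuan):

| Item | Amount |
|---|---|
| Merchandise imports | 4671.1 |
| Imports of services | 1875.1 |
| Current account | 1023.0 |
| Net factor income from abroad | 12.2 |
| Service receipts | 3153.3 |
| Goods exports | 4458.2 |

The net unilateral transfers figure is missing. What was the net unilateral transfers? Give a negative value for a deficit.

-54.5

Current account = goods balance + services balance + net primary income + net secondary income
Sum of the known components = 1077.5
Net unilateral transfers = CA - (known components) = 1023.0 - 1077.5 = -54.5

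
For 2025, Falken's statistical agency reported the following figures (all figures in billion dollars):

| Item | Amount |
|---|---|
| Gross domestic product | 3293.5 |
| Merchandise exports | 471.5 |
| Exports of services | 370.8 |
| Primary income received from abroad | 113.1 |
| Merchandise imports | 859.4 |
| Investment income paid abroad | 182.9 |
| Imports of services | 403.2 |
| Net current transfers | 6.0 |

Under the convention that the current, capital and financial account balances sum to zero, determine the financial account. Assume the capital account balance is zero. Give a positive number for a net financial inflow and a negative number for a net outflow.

484.1

Goods balance = 471.5 - 859.4 = -387.9
Services balance = 370.8 - 403.2 = -32.4
Trade balance (goods + services) = -387.9 + (-32.4) = -420.3
Net primary income = 113.1 - 182.9 = -69.8
Net secondary income = 6.0
Current account = -420.3 + (-69.8) + 6.0 = -484.1
Financial account = -(-484.1) = 484.1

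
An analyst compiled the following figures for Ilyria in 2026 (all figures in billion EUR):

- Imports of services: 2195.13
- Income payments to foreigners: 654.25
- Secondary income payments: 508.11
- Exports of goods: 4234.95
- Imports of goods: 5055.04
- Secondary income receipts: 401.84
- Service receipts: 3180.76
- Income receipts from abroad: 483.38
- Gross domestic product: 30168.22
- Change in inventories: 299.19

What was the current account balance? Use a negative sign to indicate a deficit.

-111.60

Goods balance = 4234.95 - 5055.04 = -820.09
Services balance = 3180.76 - 2195.13 = 985.63
Trade balance (goods + services) = -820.09 + 985.63 = 165.54
Net primary income = 483.38 - 654.25 = -170.87
Net secondary income = 401.84 - 508.11 = -106.27
Current account = 165.54 + (-170.87) + (-106.27) = -111.60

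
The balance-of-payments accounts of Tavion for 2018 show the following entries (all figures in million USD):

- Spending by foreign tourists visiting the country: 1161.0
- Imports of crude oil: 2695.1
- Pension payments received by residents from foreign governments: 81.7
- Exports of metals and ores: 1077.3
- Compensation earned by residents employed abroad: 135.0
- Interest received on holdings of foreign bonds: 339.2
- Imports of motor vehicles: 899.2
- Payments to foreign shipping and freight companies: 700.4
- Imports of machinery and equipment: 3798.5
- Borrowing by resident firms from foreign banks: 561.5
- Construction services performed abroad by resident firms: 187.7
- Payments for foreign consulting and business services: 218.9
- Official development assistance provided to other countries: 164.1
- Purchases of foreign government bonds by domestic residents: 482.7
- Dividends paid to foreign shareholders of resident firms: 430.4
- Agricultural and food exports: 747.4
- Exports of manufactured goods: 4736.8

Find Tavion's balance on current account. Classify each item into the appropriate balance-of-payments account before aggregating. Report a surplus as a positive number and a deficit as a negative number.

-440.5

Goods: -3798.5 + 747.4 - 899.2 + 4736.8 + 1077.3 - 2695.1 = -831.3
Services: 1161.0 - 700.4 + 187.7 - 218.9 = 429.4
Primary income: 135.0 - 430.4 + 339.2 = 43.8
Secondary income: 81.7 - 164.1 = -82.4
Current account = (-831.3) + 429.4 + 43.8 + (-82.4) = -440.5
(Excluded from the current account — financial account: borrowing by resident firms from foreign banks 561.5, purchases of foreign government bonds by domestic residents 482.7.)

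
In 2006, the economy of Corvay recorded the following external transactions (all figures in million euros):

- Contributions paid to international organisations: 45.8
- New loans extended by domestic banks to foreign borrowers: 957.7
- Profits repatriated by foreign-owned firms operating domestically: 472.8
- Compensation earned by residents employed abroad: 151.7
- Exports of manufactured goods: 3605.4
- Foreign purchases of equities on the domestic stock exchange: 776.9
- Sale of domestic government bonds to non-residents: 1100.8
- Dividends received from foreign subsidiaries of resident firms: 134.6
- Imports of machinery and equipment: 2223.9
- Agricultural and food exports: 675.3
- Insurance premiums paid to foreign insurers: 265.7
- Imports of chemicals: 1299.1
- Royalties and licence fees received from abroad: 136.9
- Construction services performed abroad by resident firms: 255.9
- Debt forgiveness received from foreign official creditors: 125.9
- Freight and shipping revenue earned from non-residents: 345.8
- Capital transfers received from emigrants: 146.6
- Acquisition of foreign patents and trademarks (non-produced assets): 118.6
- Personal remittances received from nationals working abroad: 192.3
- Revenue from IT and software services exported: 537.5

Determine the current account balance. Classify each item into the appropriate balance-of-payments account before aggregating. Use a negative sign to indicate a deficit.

1728.1

Goods: -2223.9 + 675.3 - 1299.1 + 3605.4 = 757.7
Services: -265.7 + 345.8 + 537.5 + 136.9 + 255.9 = 1010.4
Primary income: 134.6 - 472.8 + 151.7 = -186.5
Secondary income: 192.3 - 45.8 = 146.5
Current account = 757.7 + 1010.4 + (-186.5) + 146.5 = 1728.1
(Excluded from the current account — financial account: new loans extended by domestic banks to foreign borrowers 957.7, foreign purchases of equities on the domestic stock exchange 776.9, sale of domestic government bonds to non-residents 1100.8; capital account: debt forgiveness received from foreign official creditors 125.9, capital transfers received from emigrants 146.6, acquisition of foreign patents and trademarks (non-produced assets) 118.6.)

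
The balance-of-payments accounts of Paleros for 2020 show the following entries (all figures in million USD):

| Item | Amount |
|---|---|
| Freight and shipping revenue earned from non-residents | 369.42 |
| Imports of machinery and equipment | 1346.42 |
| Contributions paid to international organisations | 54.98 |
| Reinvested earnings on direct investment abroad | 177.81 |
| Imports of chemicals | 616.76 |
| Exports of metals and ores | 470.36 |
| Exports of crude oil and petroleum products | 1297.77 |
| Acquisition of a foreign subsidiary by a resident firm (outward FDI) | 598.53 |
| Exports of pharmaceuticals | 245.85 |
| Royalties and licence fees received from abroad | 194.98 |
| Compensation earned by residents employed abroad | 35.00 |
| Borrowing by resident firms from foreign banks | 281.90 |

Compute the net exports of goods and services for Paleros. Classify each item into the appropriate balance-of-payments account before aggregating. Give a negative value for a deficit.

Goods: 470.36 + 1297.77 + 245.85 - 616.76 - 1346.42 = 50.80
Services: 369.42 + 194.98 = 564.40
Trade balance = 50.80 + 564.40 = 615.20
(Excluded from the trade balance — secondary income: contributions paid to international organisations 54.98; primary income: reinvested earnings on direct investment abroad 177.81, compensation earned by residents employed abroad 35.00; financial account: acquisition of a foreign subsidiary by a resident firm (outward FDI) 598.53, borrowing by resident firms from foreign banks 281.90.)

615.20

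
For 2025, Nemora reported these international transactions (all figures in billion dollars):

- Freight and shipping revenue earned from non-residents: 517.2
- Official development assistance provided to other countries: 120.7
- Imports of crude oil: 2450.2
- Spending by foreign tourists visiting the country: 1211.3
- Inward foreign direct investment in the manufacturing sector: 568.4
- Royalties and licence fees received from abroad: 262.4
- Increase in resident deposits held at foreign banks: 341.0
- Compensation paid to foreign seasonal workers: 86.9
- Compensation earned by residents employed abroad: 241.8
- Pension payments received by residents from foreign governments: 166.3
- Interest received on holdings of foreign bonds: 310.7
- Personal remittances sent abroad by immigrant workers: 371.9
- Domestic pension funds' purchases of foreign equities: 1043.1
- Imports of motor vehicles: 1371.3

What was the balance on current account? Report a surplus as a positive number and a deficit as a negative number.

Goods: -1371.3 - 2450.2 = -3821.5
Services: 262.4 + 517.2 + 1211.3 = 1990.9
Primary income: -86.9 + 241.8 + 310.7 = 465.6
Secondary income: -371.9 + 166.3 - 120.7 = -326.3
Current account = (-3821.5) + 1990.9 + 465.6 + (-326.3) = -1691.3
(Excluded from the current account — financial account: inward foreign direct investment in the manufacturing sector 568.4, increase in resident deposits held at foreign banks 341.0, domestic pension funds' purchases of foreign equities 1043.1.)

-1691.3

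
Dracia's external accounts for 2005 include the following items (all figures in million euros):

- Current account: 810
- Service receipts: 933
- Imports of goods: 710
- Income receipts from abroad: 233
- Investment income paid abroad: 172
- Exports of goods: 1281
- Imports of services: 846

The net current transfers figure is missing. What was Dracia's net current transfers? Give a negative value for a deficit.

91

Current account = goods balance + services balance + net primary income + net secondary income
Sum of the known components = 719
Net current transfers = CA - (known components) = 810 - 719 = 91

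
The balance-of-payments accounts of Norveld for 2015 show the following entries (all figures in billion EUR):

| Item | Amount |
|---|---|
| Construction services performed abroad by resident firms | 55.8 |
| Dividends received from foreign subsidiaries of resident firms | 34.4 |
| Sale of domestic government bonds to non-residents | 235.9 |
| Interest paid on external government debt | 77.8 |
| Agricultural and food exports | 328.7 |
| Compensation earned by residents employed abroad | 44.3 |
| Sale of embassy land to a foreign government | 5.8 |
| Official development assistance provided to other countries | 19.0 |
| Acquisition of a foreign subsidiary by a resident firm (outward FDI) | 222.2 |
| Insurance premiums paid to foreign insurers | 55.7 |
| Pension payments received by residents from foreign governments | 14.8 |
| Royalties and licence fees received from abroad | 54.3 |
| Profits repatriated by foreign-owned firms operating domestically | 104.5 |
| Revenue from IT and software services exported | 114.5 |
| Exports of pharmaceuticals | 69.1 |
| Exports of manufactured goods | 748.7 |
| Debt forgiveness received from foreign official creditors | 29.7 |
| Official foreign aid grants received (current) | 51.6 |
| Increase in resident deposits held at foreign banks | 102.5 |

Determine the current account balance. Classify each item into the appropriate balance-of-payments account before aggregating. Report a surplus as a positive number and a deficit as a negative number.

Goods: 328.7 + 748.7 + 69.1 = 1146.5
Services: 55.8 + 54.3 + 114.5 - 55.7 = 168.9
Primary income: 34.4 - 104.5 + 44.3 - 77.8 = -103.6
Secondary income: 51.6 + 14.8 - 19.0 = 47.4
Current account = 1146.5 + 168.9 + (-103.6) + 47.4 = 1259.2
(Excluded from the current account — financial account: sale of domestic government bonds to non-residents 235.9, acquisition of a foreign subsidiary by a resident firm (outward FDI) 222.2, increase in resident deposits held at foreign banks 102.5; capital account: sale of embassy land to a foreign government 5.8, debt forgiveness received from foreign official creditors 29.7.)

1259.2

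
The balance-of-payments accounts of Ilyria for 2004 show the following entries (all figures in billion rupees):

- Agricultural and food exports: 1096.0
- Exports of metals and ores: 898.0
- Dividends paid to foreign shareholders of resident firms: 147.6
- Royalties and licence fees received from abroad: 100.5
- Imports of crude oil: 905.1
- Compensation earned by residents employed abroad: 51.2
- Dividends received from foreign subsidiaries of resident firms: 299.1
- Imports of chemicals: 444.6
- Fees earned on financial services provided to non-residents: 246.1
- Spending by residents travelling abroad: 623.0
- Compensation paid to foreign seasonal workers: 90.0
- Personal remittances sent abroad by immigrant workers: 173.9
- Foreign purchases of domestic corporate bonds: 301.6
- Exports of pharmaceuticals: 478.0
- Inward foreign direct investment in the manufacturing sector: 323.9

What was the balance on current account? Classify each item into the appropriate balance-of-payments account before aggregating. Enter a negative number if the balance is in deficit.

Goods: 898.0 + 478.0 - 905.1 - 444.6 + 1096.0 = 1122.3
Services: 100.5 + 246.1 - 623.0 = -276.4
Primary income: -90.0 + 299.1 + 51.2 - 147.6 = 112.7
Secondary income: -173.9
Current account = 1122.3 + (-276.4) + 112.7 + (-173.9) = 784.7
(Excluded from the current account — financial account: foreign purchases of domestic corporate bonds 301.6, inward foreign direct investment in the manufacturing sector 323.9.)

784.7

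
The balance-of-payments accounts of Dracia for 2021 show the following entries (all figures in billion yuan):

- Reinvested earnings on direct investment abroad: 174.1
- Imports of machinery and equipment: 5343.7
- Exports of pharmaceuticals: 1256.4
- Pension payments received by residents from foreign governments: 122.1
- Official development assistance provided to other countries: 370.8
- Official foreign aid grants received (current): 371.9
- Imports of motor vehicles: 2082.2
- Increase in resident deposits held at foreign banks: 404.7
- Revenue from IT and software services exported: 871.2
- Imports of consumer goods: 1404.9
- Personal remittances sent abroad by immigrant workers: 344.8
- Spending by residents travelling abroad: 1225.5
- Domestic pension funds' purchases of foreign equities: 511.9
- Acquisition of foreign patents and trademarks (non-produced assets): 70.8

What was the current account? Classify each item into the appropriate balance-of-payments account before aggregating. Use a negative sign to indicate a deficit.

Goods: -5343.7 - 2082.2 + 1256.4 - 1404.9 = -7574.4
Services: -1225.5 + 871.2 = -354.3
Primary income: 174.1
Secondary income: 371.9 - 344.8 + 122.1 - 370.8 = -221.6
Current account = (-7574.4) + (-354.3) + 174.1 + (-221.6) = -7976.2
(Excluded from the current account — financial account: increase in resident deposits held at foreign banks 404.7, domestic pension funds' purchases of foreign equities 511.9; capital account: acquisition of foreign patents and trademarks (non-produced assets) 70.8.)

-7976.2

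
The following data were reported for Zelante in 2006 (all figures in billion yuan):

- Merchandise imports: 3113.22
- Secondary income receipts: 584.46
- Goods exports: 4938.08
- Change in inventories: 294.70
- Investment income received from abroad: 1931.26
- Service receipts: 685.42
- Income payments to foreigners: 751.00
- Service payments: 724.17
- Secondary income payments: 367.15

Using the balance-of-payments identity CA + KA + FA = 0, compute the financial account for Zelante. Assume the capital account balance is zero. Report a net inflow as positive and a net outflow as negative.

-3183.68

Goods balance = 4938.08 - 3113.22 = 1824.86
Services balance = 685.42 - 724.17 = -38.75
Trade balance (goods + services) = 1824.86 + (-38.75) = 1786.11
Net primary income = 1931.26 - 751.00 = 1180.26
Net secondary income = 584.46 - 367.15 = 217.31
Current account = 1786.11 + 1180.26 + 217.31 = 3183.68
Financial account = -(3183.68) = -3183.68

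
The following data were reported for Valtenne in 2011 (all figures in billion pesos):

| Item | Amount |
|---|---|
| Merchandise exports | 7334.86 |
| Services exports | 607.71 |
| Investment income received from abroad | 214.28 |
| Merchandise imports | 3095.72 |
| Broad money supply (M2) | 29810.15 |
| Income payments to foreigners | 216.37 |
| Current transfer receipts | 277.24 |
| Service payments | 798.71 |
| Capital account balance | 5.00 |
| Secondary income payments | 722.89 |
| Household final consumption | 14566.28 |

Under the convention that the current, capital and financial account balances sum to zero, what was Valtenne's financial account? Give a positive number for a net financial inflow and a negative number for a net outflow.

-3605.40

Goods balance = 7334.86 - 3095.72 = 4239.14
Services balance = 607.71 - 798.71 = -191.00
Trade balance (goods + services) = 4239.14 + (-191.00) = 4048.14
Net primary income = 214.28 - 216.37 = -2.09
Net secondary income = 277.24 - 722.89 = -445.65
Current account = 4048.14 + (-2.09) + (-445.65) = 3600.40
Financial account = -(3600.40 + 5.00) = -3605.40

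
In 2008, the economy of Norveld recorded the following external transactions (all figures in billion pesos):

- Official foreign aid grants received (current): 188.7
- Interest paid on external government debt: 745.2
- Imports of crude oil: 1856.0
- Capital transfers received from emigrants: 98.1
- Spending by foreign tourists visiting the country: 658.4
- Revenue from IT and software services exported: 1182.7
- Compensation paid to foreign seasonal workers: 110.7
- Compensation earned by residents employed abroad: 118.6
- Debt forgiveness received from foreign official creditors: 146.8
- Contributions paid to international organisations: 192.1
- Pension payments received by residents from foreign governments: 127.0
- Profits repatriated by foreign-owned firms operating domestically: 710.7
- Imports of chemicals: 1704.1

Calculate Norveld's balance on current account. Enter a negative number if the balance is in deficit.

Goods: -1856.0 - 1704.1 = -3560.1
Services: 1182.7 + 658.4 = 1841.1
Primary income: 118.6 - 110.7 - 745.2 - 710.7 = -1448.0
Secondary income: 188.7 - 192.1 + 127.0 = 123.6
Current account = (-3560.1) + 1841.1 + (-1448.0) + 123.6 = -3043.4
(Excluded from the current account — capital account: capital transfers received from emigrants 98.1, debt forgiveness received from foreign official creditors 146.8.)

-3043.4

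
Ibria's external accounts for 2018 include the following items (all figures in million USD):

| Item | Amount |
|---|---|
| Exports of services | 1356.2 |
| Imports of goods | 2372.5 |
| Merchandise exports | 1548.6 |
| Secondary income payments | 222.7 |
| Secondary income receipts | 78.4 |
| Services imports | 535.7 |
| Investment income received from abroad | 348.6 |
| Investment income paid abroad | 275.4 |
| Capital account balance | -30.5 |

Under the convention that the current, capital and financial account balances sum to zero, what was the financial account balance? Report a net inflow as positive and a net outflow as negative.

105.0

Goods balance = 1548.6 - 2372.5 = -823.9
Services balance = 1356.2 - 535.7 = 820.5
Trade balance (goods + services) = -823.9 + 820.5 = -3.4
Net primary income = 348.6 - 275.4 = 73.2
Net secondary income = 78.4 - 222.7 = -144.3
Current account = -3.4 + 73.2 + (-144.3) = -74.5
Financial account = -(-74.5 + (-30.5)) = 105.0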